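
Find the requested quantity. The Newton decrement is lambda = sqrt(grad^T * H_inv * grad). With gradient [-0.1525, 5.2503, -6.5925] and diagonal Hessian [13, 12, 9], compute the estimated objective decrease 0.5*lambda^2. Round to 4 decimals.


Step 1: H is diagonal, so H^(-1) * g = [-0.0117, 0.4375, -0.7325].
Step 2: g^T H^(-1) g = sum_i g_i^2 / H_ii
  = (-0.1525)^2/13 + (5.2503)^2/12 + (-6.5925)^2/9
  = 0.0018 + 2.2971 + 4.829 = 7.1279
Step 3: Objective decrease = 0.5 * g^T H^(-1) g = 3.564


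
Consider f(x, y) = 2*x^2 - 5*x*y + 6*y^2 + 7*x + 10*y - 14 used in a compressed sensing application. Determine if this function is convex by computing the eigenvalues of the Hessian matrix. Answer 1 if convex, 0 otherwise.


The Hessian of f(x,y) = 2*x^2 - 5*x*y + 6*y^2 + 7*x + 10*y - 14 is:
H = [[4, -5], [-5, 12]]
Trace = 4 + 12 = 16
Determinant = 4*12 - (-5)^2 = 23
Discriminant = (16)^2 - 4*23 = 164.0
Eigenvalues: lambda_1 = 1.5969, lambda_2 = 14.4031
The function is convex.

1


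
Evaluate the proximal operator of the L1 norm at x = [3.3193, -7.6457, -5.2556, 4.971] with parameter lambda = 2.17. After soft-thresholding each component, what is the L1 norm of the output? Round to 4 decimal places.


Soft-thresholding with lambda = 2.17:
prox(3.3193) = sign(3.3193)*max(|3.3193| - 2.17, 0) = 1.1493
prox(-7.6457) = sign(-7.6457)*max(|-7.6457| - 2.17, 0) = -5.4757
prox(-5.2556) = sign(-5.2556)*max(|-5.2556| - 2.17, 0) = -3.0856
prox(4.971) = sign(4.971)*max(|4.971| - 2.17, 0) = 2.801
prox(x) = [1.1493, -5.4757, -3.0856, 2.801]
||prox(x)||_1 = 1.1493 + 5.4757 + 3.0856 + 2.801 = 12.5116


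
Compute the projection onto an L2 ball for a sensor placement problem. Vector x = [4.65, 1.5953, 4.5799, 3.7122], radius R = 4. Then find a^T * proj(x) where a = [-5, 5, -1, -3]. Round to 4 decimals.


Step 1: Compute ||x|| (intermediates to 6 decimals).
||x|| = sqrt(4.65^2 + 1.5953^2 + 4.5799^2 + 3.7122^2) = 7.676158
Step 2: Project.
Since ||x|| > R, scale = R/||x|| = 4/7.676158 = 0.521094, proj(x) = scale * x
proj(x) = [2.423087, 0.831301, 2.386558, 1.934405]
Step 3: Dot product.
a^T * proj(x) = -5*2.423087 + 5*0.831301 - 1*2.386558 - 3*1.934405 = -16.1487


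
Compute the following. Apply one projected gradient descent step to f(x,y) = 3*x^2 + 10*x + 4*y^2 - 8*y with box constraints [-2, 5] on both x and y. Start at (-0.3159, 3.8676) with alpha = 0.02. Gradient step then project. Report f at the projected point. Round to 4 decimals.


Step 1: Compute gradient at (-0.3159, 3.8676).
grad_x = 2*3*-0.3159 + 10 = 8.1046
grad_y = 2*4*3.8676 - 8 = 22.9408
Step 2: Gradient step.
x_raw = -0.3159 - 0.02*8.1046 = -0.478
y_raw = 3.8676 - 0.02*22.9408 = 3.4088
Step 3: Project onto [-2, 5].
x_proj = clip(-0.478) = -0.478
y_proj = clip(3.4088) = 3.4088
Step 4: Evaluate f.
f(-0.478, 3.4088) = 15.1145


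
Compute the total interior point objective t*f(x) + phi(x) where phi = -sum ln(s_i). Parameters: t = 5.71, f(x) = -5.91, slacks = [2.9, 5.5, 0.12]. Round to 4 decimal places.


Step 1: Compute log-barrier.
ln values: [1.0647, 1.7047, -2.1203]
phi = -(1.0647 + 1.7047 - 2.1203) = -0.6492
Step 2: Compute augmented objective.
t*f(x) = 5.71*-5.91 = -33.7461
Total = -33.7461 - 0.6492 = -34.3953


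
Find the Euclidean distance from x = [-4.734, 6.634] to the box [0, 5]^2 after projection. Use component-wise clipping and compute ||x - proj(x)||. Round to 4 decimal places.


Project each component onto [0, 5].
clip(-4.734) = 0.0, clip(6.634) = 5.0
Projection = [0.0, 5.0]
Squared diffs: [22.4108, 2.67]
Distance = sqrt(25.0808) = 5.0081


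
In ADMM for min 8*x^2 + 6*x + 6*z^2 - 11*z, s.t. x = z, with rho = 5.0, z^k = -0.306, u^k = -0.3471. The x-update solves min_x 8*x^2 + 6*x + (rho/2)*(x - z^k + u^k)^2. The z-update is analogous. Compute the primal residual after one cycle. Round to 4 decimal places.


ADMM iteration with rho = 5.0, z^k = -0.306, u^k = -0.3471
Step 1: x-update.
Minimize 8*x^2 + 6*x + (5.0/2)*(x + 0.306 - 0.3471)^2
FOC: (2*8 + 5.0)*x = -6 + 5.0*(-0.306 + 0.3471)
x^{k+1} = -0.2759
Step 2: z-update.
Minimize 6*z^2 - 11*z + (5.0/2)*(-0.2759 - z - 0.3471)^2
FOC: (2*6 + 5.0)*z = 11 + 5.0*(-0.2759 - 0.3471)
z^{k+1} = 0.4638
Step 3: u-update.
u^{k+1} = -0.3471 - 0.2759 - 0.4638 = -1.0868
Step 4: Primal residual = |-0.2759 - 0.4638| = 0.7397


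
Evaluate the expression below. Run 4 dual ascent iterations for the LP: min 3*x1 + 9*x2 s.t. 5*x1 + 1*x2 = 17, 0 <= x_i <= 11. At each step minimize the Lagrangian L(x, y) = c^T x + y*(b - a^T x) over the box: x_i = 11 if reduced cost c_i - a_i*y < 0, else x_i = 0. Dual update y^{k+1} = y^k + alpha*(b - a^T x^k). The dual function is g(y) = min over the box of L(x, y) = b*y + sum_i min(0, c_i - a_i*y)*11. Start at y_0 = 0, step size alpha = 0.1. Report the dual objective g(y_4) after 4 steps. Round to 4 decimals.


Dual ascent for LP: min 3*x1 + 9*x2, 5*x1 + 1*x2 = 17, 0 <= x_i <= 11
Step 1: y^k = 0.0, reduced costs: (3.0, 9.0)
  x^k = (0.0, 0.0), subgradient = b - a^T x = 17.0
  y^{k+1} = 0.0 + 0.1*17.0 = 1.7
Step 2: y^k = 1.7, reduced costs: (-5.5, 7.3)
  x^k = (11.0, 0.0), subgradient = b - a^T x = -38.0
  y^{k+1} = 1.7 + 0.1*-38.0 = -2.1
Step 3: y^k = -2.1, reduced costs: (13.5, 11.1)
  x^k = (0.0, 0.0), subgradient = b - a^T x = 17.0
  y^{k+1} = -2.1 + 0.1*17.0 = -0.4
Step 4: y^k = -0.4, reduced costs: (5.0, 9.4)
  x^k = (0.0, 0.0), subgradient = b - a^T x = 17.0
  y^{k+1} = -0.4 + 0.1*17.0 = 1.3
Dual objective at y_4 = 1.3: reduced costs (-3.5, 7.7), box minimizer x = (11.0, 0.0)
g(y_4) = b*y + (c1 - a1*y)*x1 + (c2 - a2*y)*x2 = 17*1.3 + (-3.5)*11.0 + 7.7*0.0 = 22.1 - 38.5 + 0.0 = -16.4


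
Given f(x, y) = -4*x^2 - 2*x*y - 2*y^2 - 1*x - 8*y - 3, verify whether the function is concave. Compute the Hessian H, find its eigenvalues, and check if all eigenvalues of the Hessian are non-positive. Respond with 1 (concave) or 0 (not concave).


The Hessian of f(x,y) = -4*x^2 - 2*x*y - 2*y^2 - 1*x - 8*y - 3 is:
H = [[-8, -2], [-2, -4]]
Trace = -8 - 4 = -12
Determinant = -8*-4 - (-2)^2 = 28
Discriminant = (-12)^2 - 4*28 = 32.0
Eigenvalues: lambda_1 = -8.8284, lambda_2 = -3.1716
The function is concave.

1


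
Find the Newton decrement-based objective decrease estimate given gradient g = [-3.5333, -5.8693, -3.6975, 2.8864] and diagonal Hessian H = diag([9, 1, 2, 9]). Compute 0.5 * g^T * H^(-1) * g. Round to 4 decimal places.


Step 1: H is diagonal, so H^(-1) * g = [-0.3926, -5.8693, -1.8488, 0.3207].
Step 2: g^T H^(-1) g = sum_i g_i^2 / H_ii
  = (-3.5333)^2/9 + (-5.8693)^2/1 + (-3.6975)^2/2 + (2.8864)^2/9
  = 1.3871 + 34.4487 + 6.8358 + 0.9257 = 43.5973
Step 3: Objective decrease = 0.5 * g^T H^(-1) g = 21.7986


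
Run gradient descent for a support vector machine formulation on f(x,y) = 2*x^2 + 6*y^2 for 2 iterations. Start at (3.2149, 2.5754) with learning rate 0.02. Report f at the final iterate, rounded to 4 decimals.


Gradient descent on f(x,y) = 2*x^2 + 6*y^2.
Starting point: (3.2149, 2.5754), alpha = 0.02
Step 1: grad_x = 2*2*3.2149 = 12.8596, grad_y = 2*6*2.5754 = 30.9048
  x_1 = 3.2149 - 0.02*12.8596 = 2.9577
  y_1 = 2.5754 - 0.02*30.9048 = 1.9573
Step 2: grad_x = 2*2*2.9577 = 11.8308, grad_y = 2*6*1.9573 = 23.4876
  x_2 = 2.9577 - 0.02*11.8308 = 2.7211
  y_2 = 1.9573 - 0.02*23.4876 = 1.4876
f(2.7211, 1.4876) = 2*2.7211^2 + 6*1.4876^2 = 28.0855


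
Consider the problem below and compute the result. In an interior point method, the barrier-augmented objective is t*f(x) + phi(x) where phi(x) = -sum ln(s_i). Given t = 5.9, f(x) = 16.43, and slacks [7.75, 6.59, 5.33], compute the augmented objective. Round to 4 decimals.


Step 1: Compute log-barrier.
ln values: [2.0477, 1.8856, 1.6734]
phi = -(2.0477 + 1.8856 + 1.6734) = -5.6066
Step 2: Compute augmented objective.
t*f(x) = 5.9*16.43 = 96.937
Total = 96.937 - 5.6066 = 91.3304


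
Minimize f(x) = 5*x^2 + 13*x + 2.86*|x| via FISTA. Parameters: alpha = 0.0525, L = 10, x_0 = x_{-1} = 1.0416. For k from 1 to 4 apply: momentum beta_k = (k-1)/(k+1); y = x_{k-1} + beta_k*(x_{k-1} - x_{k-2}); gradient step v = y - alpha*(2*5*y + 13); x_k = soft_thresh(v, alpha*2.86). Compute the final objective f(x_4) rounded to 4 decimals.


FISTA on f(x) = 5*x^2 + 13*x + 2.86*|x|
L = 10, alpha = 0.0525
Iteration 1: beta = 0.0, y = 1.0416 + 0.0*(1.0416 - 1.0416) = 1.0416
  grad(y) = 23.416, v = y - alpha*grad = -0.1877
  prox(v) = soft_thresh(-0.1877, 0.1502) = -0.0376
Iteration 2: beta = 0.3333, y = -0.0376 + 0.3333*(-0.0376 - 1.0416) = -0.3973
  grad(y) = 9.0268, v = y - alpha*grad = -0.8712
  prox(v) = soft_thresh(-0.8712, 0.1502) = -0.7211
Iteration 3: beta = 0.5, y = -0.7211 + 0.5*(-0.7211 + 0.0376) = -1.0628
  grad(y) = 2.3718, v = y - alpha*grad = -1.1873
  prox(v) = soft_thresh(-1.1873, 0.1502) = -1.0372
Iteration 4: beta = 0.6, y = -1.0372 + 0.6*(-1.0372 + 0.7211) = -1.2269
  grad(y) = 0.7314, v = y - alpha*grad = -1.2653
  prox(v) = soft_thresh(-1.2653, 0.1502) = -1.1151
f(x_4) = 5*(-1.1151)^2 + 13*(-1.1151) + 2.86*|-1.1151| = -5.0899


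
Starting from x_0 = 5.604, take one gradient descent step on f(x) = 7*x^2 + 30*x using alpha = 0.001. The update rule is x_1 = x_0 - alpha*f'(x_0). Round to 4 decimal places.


We compute the gradient at x_0 and apply the update.
f'(x) = 14*x + 30
f'(5.604) = 14*5.604 + 30 = 108.456
x_1 = 5.604 - 0.001*108.456 = 5.4955


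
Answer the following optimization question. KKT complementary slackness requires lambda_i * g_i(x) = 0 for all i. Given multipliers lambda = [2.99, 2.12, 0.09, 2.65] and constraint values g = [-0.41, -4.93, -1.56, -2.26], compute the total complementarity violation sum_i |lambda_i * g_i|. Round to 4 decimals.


KKT complementary slackness check:
lambda_1 * g_1 = 2.99 * -0.41 = -1.2259
lambda_2 * g_2 = 2.12 * -4.93 = -10.4516
lambda_3 * g_3 = 0.09 * -1.56 = -0.1404
lambda_4 * g_4 = 2.65 * -2.26 = -5.989
Total violation = 1.2259 + 10.4516 + 0.1404 + 5.989 = 17.8069


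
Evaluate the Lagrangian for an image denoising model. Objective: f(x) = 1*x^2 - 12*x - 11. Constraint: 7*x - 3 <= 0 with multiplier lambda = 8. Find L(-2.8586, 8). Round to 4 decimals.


Step 1: Evaluate f(x).
f(-2.8586) = 1*(-2.8586)^2 - 12*(-2.8586) - 11 = 31.4748
Step 2: Evaluate g(x).
g(-2.8586) = 7*-2.8586 - 3 = -23.0102
Step 3: Compute Lagrangian.
L = 31.4748 + 8*-23.0102 = -152.6068


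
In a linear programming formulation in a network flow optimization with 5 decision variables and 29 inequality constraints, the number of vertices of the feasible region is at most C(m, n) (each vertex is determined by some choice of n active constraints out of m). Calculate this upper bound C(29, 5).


Each vertex corresponds to some choice of n active constraints out of m, so the number of vertices is at most C(m, n) = m! / (n!(m-n)!).
m = 29, n = 5
Numerator: 29 * 28 * 27 * 26 * 25
Denominator: 5! = 120
C(29, 5) = 118755


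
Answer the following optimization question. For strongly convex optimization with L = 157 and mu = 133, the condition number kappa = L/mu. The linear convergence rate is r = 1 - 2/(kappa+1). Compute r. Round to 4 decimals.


Step 1: Compute the condition number.
kappa = L/mu = 157/133 = 1.1805
Step 2: Compute the convergence rate.
r = 1 - 2/(kappa + 1) = 1 - 2*mu/(L + mu) = (L - mu)/(L + mu) = 24/290 = 0.0828


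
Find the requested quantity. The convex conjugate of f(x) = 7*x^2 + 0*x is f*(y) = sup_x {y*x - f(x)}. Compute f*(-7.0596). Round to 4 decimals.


f*(y) = sup_x {y*x - a*x^2 - b*x} = sup_x {(y-b)*x - a*x^2}
FOC: (y - b) - 2a*x = 0 => x* = (y - b)/(2a)
x* = (-7.0596 - 0)/(2*7) = -0.5043
f*(-7.0596) = (y-b)^2/(4a) = (-7.0596 - 0)^2/(4*7)
= 49.838/28 = 1.7799


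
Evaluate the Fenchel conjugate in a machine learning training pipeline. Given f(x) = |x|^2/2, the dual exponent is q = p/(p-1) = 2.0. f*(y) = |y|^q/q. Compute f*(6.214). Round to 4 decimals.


The conjugate exponent q satisfies 1/p + 1/q = 1.
p = 2, so q = 2/(2 - 1) = 2.0
|y|^q = 6.214^2.0 = 38.6138
f*(6.214) = 38.6138 / 2.0 = 19.3069


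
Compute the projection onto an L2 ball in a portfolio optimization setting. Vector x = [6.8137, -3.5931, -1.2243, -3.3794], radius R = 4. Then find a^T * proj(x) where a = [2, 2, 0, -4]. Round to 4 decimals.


Step 1: Compute ||x|| (intermediates to 6 decimals).
||x|| = sqrt(6.8137^2 + (-3.5931)^2 + (-1.2243)^2 + (-3.3794)^2) = 8.500361
Step 2: Project.
Since ||x|| > R, scale = R/||x|| = 4/8.500361 = 0.470568, proj(x) = scale * x
proj(x) = [3.206309, -1.690798, -0.576116, -1.590237]
Step 3: Dot product.
a^T * proj(x) = 2*3.206309 + 2*(-1.690798) + 0*(-0.576116) - 4*(-1.590237) = 9.392


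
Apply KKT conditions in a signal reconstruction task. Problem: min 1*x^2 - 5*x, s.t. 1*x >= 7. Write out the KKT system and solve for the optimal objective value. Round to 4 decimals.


Step 1: Try lambda = 0 (constraint inactive).
x_unc = 5/(2*1) = 2.5
Check: 1*2.5 = 2.5 < 7 -- violated!
Step 2: Constraint must be active: 1*x = 7
x* = 7/1 = 7.0
lambda = (2*1*7.0 - 5)/1 = 9.0
Step 3: Compute optimal value.
f(x*) = 1*7.0^2 - 5*7.0 = 14.0


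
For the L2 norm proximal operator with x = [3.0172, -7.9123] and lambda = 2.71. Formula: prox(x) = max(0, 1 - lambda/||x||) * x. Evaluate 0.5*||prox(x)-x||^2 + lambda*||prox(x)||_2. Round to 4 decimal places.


Step 1: Compute ||x||.
||x|| = 8.4681
Step 2: Compute scaling factor.
scale = max(0, 1 - 2.71/8.4681) = 0.68
Step 3: prox(x) = [2.0516, -5.3802]
||prox(x)|| = 5.7581
Step 4: Proximal objective.
0.5*||prox-x||^2 = 3.6721
lambda*||prox|| = 15.6045
Total = 19.2764


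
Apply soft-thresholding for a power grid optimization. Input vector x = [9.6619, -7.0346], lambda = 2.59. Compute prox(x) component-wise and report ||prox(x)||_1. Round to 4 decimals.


Soft-thresholding with lambda = 2.59:
prox(9.6619) = sign(9.6619)*max(|9.6619| - 2.59, 0) = 7.0719
prox(-7.0346) = sign(-7.0346)*max(|-7.0346| - 2.59, 0) = -4.4446
prox(x) = [7.0719, -4.4446]
||prox(x)||_1 = 7.0719 + 4.4446 = 11.5165


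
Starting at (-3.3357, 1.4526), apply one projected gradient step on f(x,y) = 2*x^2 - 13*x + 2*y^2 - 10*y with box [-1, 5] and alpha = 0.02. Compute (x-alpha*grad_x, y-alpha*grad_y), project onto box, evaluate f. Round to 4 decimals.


Step 1: Compute gradient at (-3.3357, 1.4526).
grad_x = 2*2*-3.3357 - 13 = -26.3428
grad_y = 2*2*1.4526 - 10 = -4.1896
Step 2: Gradient step.
x_raw = -3.3357 - 0.02*-26.3428 = -2.8088
y_raw = 1.4526 - 0.02*-4.1896 = 1.5364
Step 3: Project onto [-1, 5].
x_proj = clip(-2.8088) = -1.0
y_proj = clip(1.5364) = 1.5364
Step 4: Evaluate f.
f(-1.0, 1.5364) = 4.3571


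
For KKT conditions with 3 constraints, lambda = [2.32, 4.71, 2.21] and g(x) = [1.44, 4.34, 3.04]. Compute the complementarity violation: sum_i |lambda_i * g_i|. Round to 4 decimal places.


KKT complementary slackness check:
lambda_1 * g_1 = 2.32 * 1.44 = 3.3408
lambda_2 * g_2 = 4.71 * 4.34 = 20.4414
lambda_3 * g_3 = 2.21 * 3.04 = 6.7184
Total violation = 3.3408 + 20.4414 + 6.7184 = 30.5006


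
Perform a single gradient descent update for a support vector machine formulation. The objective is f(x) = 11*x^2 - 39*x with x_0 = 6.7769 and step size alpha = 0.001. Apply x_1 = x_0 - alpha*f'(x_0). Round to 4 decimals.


We compute the gradient at x_0 and apply the update.
f'(x) = 22*x - 39
f'(6.7769) = 22*6.7769 - 39 = 110.0918
x_1 = 6.7769 - 0.001*110.0918 = 6.6668


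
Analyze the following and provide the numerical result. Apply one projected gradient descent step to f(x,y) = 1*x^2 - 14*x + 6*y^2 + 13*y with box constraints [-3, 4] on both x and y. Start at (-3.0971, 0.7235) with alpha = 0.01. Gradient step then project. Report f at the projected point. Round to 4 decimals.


Step 1: Compute gradient at (-3.0971, 0.7235).
grad_x = 2*1*-3.0971 - 14 = -20.1942
grad_y = 2*6*0.7235 + 13 = 21.682
Step 2: Gradient step.
x_raw = -3.0971 - 0.01*-20.1942 = -2.8952
y_raw = 0.7235 - 0.01*21.682 = 0.5067
Step 3: Project onto [-3, 4].
x_proj = clip(-2.8952) = -2.8952
y_proj = clip(0.5067) = 0.5067
Step 4: Evaluate f.
f(-2.8952, 0.5067) = 57.0413


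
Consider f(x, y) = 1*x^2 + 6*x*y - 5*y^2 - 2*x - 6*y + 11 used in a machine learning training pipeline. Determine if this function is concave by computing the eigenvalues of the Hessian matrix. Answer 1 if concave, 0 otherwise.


The Hessian of f(x,y) = 1*x^2 + 6*x*y - 5*y^2 - 2*x - 6*y + 11 is:
H = [[2, 6], [6, -10]]
Trace = 2 - 10 = -8
Determinant = 2*-10 - (6)^2 = -56
Discriminant = (-8)^2 - 4*-56 = 288.0
Eigenvalues: lambda_1 = -12.4853, lambda_2 = 4.4853
The function is not concave.

0


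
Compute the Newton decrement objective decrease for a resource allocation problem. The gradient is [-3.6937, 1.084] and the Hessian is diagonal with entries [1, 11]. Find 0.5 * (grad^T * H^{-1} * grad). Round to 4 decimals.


Step 1: H is diagonal, so H^(-1) * g = [-3.6937, 0.0985].
Step 2: g^T H^(-1) g = sum_i g_i^2 / H_ii
  = (-3.6937)^2/1 + (1.084)^2/11
  = 13.6434 + 0.1068 = 13.7502
Step 3: Objective decrease = 0.5 * g^T H^(-1) g = 6.8751


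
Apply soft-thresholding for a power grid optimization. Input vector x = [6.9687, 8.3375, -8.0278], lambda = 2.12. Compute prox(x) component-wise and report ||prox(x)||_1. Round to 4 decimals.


Soft-thresholding with lambda = 2.12:
prox(6.9687) = sign(6.9687)*max(|6.9687| - 2.12, 0) = 4.8487
prox(8.3375) = sign(8.3375)*max(|8.3375| - 2.12, 0) = 6.2175
prox(-8.0278) = sign(-8.0278)*max(|-8.0278| - 2.12, 0) = -5.9078
prox(x) = [4.8487, 6.2175, -5.9078]
||prox(x)||_1 = 4.8487 + 6.2175 + 5.9078 = 16.974


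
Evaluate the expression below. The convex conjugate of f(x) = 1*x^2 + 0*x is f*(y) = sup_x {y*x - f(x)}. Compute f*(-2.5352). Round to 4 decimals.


f*(y) = sup_x {y*x - a*x^2 - b*x} = sup_x {(y-b)*x - a*x^2}
FOC: (y - b) - 2a*x = 0 => x* = (y - b)/(2a)
x* = (-2.5352 - 0)/(2*1) = -1.2676
f*(-2.5352) = (y-b)^2/(4a) = (-2.5352 - 0)^2/(4*1)
= 6.4272/4 = 1.6068


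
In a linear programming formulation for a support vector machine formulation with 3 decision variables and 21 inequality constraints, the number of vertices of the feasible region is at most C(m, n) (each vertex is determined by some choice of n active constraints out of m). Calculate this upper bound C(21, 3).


Each vertex corresponds to some choice of n active constraints out of m, so the number of vertices is at most C(m, n) = m! / (n!(m-n)!).
m = 21, n = 3
Numerator: 21 * 20 * 19
Denominator: 3! = 6
C(21, 3) = 1330


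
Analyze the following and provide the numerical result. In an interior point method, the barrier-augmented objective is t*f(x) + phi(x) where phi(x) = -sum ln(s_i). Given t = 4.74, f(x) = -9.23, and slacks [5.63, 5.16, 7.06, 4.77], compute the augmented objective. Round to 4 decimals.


Step 1: Compute log-barrier.
ln values: [1.7281, 1.6409, 1.9544, 1.5623]
phi = -(1.7281 + 1.6409 + 1.9544 + 1.5623) = -6.8858
Step 2: Compute augmented objective.
t*f(x) = 4.74*-9.23 = -43.7502
Total = -43.7502 - 6.8858 = -50.636


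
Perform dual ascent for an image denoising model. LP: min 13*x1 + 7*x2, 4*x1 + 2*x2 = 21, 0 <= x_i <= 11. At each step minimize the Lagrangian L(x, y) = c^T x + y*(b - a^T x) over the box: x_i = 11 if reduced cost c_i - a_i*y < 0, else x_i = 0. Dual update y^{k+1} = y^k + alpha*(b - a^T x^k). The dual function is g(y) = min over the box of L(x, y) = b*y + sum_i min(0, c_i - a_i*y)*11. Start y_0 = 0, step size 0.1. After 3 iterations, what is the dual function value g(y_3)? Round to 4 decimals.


Dual ascent for LP: min 13*x1 + 7*x2, 4*x1 + 2*x2 = 21, 0 <= x_i <= 11
Step 1: y^k = 0.0, reduced costs: (13.0, 7.0)
  x^k = (0.0, 0.0), subgradient = b - a^T x = 21.0
  y^{k+1} = 0.0 + 0.1*21.0 = 2.1
Step 2: y^k = 2.1, reduced costs: (4.6, 2.8)
  x^k = (0.0, 0.0), subgradient = b - a^T x = 21.0
  y^{k+1} = 2.1 + 0.1*21.0 = 4.2
Step 3: y^k = 4.2, reduced costs: (-3.8, -1.4)
  x^k = (11.0, 11.0), subgradient = b - a^T x = -45.0
  y^{k+1} = 4.2 + 0.1*-45.0 = -0.3
Dual objective at y_3 = -0.3: reduced costs (14.2, 7.6), box minimizer x = (0.0, 0.0)
g(y_3) = b*y + (c1 - a1*y)*x1 + (c2 - a2*y)*x2 = 21*(-0.3) + 14.2*0.0 + 7.6*0.0 = -6.3 + 0.0 + 0.0 = -6.3


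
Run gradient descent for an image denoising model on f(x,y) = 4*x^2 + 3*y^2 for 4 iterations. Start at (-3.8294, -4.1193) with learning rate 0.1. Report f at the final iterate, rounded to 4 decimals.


Gradient descent on f(x,y) = 4*x^2 + 3*y^2.
Starting point: (-3.8294, -4.1193), alpha = 0.1
Step 1: grad_x = 2*4*-3.8294 = -30.6352, grad_y = 2*3*-4.1193 = -24.7158
  x_1 = -3.8294 - 0.1*-30.6352 = -0.7659
  y_1 = -4.1193 - 0.1*-24.7158 = -1.6477
Step 2: grad_x = 2*4*-0.7659 = -6.127, grad_y = 2*3*-1.6477 = -9.8863
  x_2 = -0.7659 - 0.1*-6.127 = -0.1532
  y_2 = -1.6477 - 0.1*-9.8863 = -0.6591
Step 3: grad_x = 2*4*-0.1532 = -1.2254, grad_y = 2*3*-0.6591 = -3.9545
  x_3 = -0.1532 - 0.1*-1.2254 = -0.0306
  y_3 = -0.6591 - 0.1*-3.9545 = -0.2636
Step 4: grad_x = 2*4*-0.0306 = -0.2451, grad_y = 2*3*-0.2636 = -1.5818
  x_4 = -0.0306 - 0.1*-0.2451 = -0.0061
  y_4 = -0.2636 - 0.1*-1.5818 = -0.1055
f(-0.0061, -0.1055) = 4*(-0.0061)^2 + 3*(-0.1055)^2 = 0.0335


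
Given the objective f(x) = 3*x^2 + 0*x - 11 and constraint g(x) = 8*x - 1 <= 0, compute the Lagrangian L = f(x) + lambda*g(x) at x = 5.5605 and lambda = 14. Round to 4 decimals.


Step 1: Evaluate f(x).
f(5.5605) = 3*5.5605^2 + 0*5.5605 - 11 = 81.7575
Step 2: Evaluate g(x).
g(5.5605) = 8*5.5605 - 1 = 43.484
Step 3: Compute Lagrangian.
L = 81.7575 + 14*43.484 = 690.5335


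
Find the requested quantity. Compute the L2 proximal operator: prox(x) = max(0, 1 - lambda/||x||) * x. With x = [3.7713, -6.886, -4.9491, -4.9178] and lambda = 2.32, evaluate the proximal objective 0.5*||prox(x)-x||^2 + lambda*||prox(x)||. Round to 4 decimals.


Step 1: Compute ||x||.
||x|| = 10.5032
Step 2: Compute scaling factor.
scale = max(0, 1 - 2.32/10.5032) = 0.7791
Step 3: prox(x) = [2.9383, -5.365, -3.8559, -3.8315]
||prox(x)|| = 8.1832
Step 4: Proximal objective.
0.5*||prox-x||^2 = 2.6912
lambda*||prox|| = 18.985
Total = 21.6763


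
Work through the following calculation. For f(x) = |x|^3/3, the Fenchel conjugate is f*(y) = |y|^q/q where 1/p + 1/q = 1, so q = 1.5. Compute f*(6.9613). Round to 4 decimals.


The conjugate exponent q satisfies 1/p + 1/q = 1.
p = 3, so q = 3/(3 - 1) = 1.5
|y|^q = 6.9613^1.5 = 18.3669
f*(6.9613) = 18.3669 / 1.5 = 12.2446


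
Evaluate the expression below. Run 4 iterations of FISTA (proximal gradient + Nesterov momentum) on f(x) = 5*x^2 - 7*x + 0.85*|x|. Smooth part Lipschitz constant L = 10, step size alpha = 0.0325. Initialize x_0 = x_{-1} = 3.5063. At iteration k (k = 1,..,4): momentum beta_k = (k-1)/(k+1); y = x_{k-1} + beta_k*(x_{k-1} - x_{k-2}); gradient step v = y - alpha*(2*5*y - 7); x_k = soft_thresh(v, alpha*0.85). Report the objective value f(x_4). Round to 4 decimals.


FISTA on f(x) = 5*x^2 - 7*x + 0.85*|x|
L = 10, alpha = 0.0325
Iteration 1: beta = 0.0, y = 3.5063 + 0.0*(3.5063 - 3.5063) = 3.5063
  grad(y) = 28.063, v = y - alpha*grad = 2.5943
  prox(v) = soft_thresh(2.5943, 0.0276) = 2.5666
Iteration 2: beta = 0.3333, y = 2.5666 + 0.3333*(2.5666 - 3.5063) = 2.2534
  grad(y) = 15.534, v = y - alpha*grad = 1.7485
  prox(v) = soft_thresh(1.7485, 0.0276) = 1.7209
Iteration 3: beta = 0.5, y = 1.7209 + 0.5*(1.7209 - 2.5666) = 1.2981
  grad(y) = 5.9807, v = y - alpha*grad = 1.1037
  prox(v) = soft_thresh(1.1037, 0.0276) = 1.0761
Iteration 4: beta = 0.6, y = 1.0761 + 0.6*(1.0761 - 1.7209) = 0.6892
  grad(y) = -0.1084, v = y - alpha*grad = 0.6927
  prox(v) = soft_thresh(0.6927, 0.0276) = 0.6651
f(x_4) = 5*0.6651^2 - 7*0.6651 + 0.85*|0.6651| = -1.8786


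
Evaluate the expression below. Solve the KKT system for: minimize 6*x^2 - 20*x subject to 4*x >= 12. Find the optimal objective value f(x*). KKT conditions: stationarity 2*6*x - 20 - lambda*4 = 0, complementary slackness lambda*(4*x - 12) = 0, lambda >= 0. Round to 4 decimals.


Step 1: Try lambda = 0 (constraint inactive).
x_unc = 20/(2*6) = 1.6667
Check: 4*1.6667 = 6.6668 < 12 -- violated!
Step 2: Constraint must be active: 4*x = 12
x* = 12/4 = 3.0
lambda = (2*6*3.0 - 20)/4 = 4.0
Step 3: Compute optimal value.
f(x*) = 6*3.0^2 - 20*3.0 = -6.0


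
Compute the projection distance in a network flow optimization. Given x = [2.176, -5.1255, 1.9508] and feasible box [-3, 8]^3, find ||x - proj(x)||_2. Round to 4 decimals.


Project each component onto [-3, 8].
clip(2.176) = 2.176, clip(-5.1255) = -3.0, clip(1.9508) = 1.9508
Projection = [2.176, -3.0, 1.9508]
Squared diffs: [0.0, 4.5178, 0.0]
Distance = sqrt(4.5178) = 2.1255


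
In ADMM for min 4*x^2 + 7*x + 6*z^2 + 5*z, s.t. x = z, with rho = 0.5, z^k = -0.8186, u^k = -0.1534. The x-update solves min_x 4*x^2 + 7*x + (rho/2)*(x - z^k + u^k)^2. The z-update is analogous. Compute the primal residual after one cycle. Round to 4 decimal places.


ADMM iteration with rho = 0.5, z^k = -0.8186, u^k = -0.1534
Step 1: x-update.
Minimize 4*x^2 + 7*x + (0.5/2)*(x + 0.8186 - 0.1534)^2
FOC: (2*4 + 0.5)*x = -7 + 0.5*(-0.8186 + 0.1534)
x^{k+1} = -0.8627
Step 2: z-update.
Minimize 6*z^2 + 5*z + (0.5/2)*(-0.8627 - z - 0.1534)^2
FOC: (2*6 + 0.5)*z = -5 + 0.5*(-0.8627 - 0.1534)
z^{k+1} = -0.4406
Step 3: u-update.
u^{k+1} = -0.1534 - 0.8627 + 0.4406 = -0.5754
Step 4: Primal residual = |-0.8627 + 0.4406| = 0.422


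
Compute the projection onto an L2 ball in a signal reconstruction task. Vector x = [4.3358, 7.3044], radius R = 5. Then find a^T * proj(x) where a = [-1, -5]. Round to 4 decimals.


Step 1: Compute ||x|| (intermediates to 6 decimals).
||x|| = sqrt(4.3358^2 + 7.3044^2) = 8.494317
Step 2: Project.
Since ||x|| > R, scale = R/||x|| = 5/8.494317 = 0.588629, proj(x) = scale * x
proj(x) = [2.552178, 4.299582]
Step 3: Dot product.
a^T * proj(x) = -1*2.552178 - 5*4.299582 = -24.0501


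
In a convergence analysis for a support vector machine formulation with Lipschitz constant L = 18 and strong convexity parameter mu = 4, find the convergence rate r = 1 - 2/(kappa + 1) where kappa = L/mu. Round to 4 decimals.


Step 1: Compute the condition number.
kappa = L/mu = 18/4 = 4.5
Step 2: Compute the convergence rate.
r = 1 - 2/(kappa + 1) = 1 - 2*mu/(L + mu) = (L - mu)/(L + mu) = 14/22 = 0.6364


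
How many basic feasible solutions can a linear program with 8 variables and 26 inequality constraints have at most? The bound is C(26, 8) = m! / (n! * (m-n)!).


Each vertex corresponds to some choice of n active constraints out of m, so the number of vertices is at most C(m, n) = m! / (n!(m-n)!).
m = 26, n = 8
Numerator: 26 * 25 * 24 * 23 * 22 * 21 * 20 * 19
Denominator: 8! = 40320
C(26, 8) = 1562275


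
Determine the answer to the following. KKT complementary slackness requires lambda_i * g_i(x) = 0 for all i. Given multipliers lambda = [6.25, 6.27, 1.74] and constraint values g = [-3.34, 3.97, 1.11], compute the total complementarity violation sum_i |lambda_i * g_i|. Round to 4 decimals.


KKT complementary slackness check:
lambda_1 * g_1 = 6.25 * -3.34 = -20.875
lambda_2 * g_2 = 6.27 * 3.97 = 24.8919
lambda_3 * g_3 = 1.74 * 1.11 = 1.9314
Total violation = 20.875 + 24.8919 + 1.9314 = 47.6983


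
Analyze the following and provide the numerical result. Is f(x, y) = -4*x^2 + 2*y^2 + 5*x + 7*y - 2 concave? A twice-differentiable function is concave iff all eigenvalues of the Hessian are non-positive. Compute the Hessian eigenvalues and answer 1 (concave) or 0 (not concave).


The Hessian of f(x,y) = -4*x^2 + 2*y^2 + 5*x + 7*y - 2 is:
H = [[-8, 0], [0, 4]]
Trace = -8 + 4 = -4
Determinant = -8*4 - (0)^2 = -32
Discriminant = (-4)^2 - 4*-32 = 144.0
Eigenvalues: lambda_1 = -8.0, lambda_2 = 4.0
The function is not concave.

0


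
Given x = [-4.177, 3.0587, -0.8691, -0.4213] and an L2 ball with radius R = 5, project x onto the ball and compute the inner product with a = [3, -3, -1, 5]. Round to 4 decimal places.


Step 1: Compute ||x|| (intermediates to 6 decimals).
||x|| = sqrt((-4.177)^2 + 3.0587^2 + (-0.8691)^2 + (-0.4213)^2) = 5.266479
Step 2: Project.
Since ||x|| > R, scale = R/||x|| = 5/5.266479 = 0.949401, proj(x) = scale * x
proj(x) = [-3.965648, 2.903933, -0.825124, -0.399983]
Step 3: Dot product.
a^T * proj(x) = 3*(-3.965648) - 3*2.903933 - 1*(-0.825124) + 5*(-0.399983) = -21.7835


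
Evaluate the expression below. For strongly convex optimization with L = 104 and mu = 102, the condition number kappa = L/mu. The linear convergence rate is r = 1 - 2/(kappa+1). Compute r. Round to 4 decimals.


Step 1: Compute the condition number.
kappa = L/mu = 104/102 = 1.0196
Step 2: Compute the convergence rate.
r = 1 - 2/(kappa + 1) = 1 - 2*mu/(L + mu) = (L - mu)/(L + mu) = 2/206 = 0.0097


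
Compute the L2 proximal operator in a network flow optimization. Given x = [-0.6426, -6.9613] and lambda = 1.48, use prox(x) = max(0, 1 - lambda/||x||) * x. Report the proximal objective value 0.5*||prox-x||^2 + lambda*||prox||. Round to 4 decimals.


Step 1: Compute ||x||.
||x|| = 6.9909
Step 2: Compute scaling factor.
scale = max(0, 1 - 1.48/6.9909) = 0.7883
Step 3: prox(x) = [-0.5066, -5.4876]
||prox(x)|| = 5.5109
Step 4: Proximal objective.
0.5*||prox-x||^2 = 1.0952
lambda*||prox|| = 8.1561
Total = 9.2513


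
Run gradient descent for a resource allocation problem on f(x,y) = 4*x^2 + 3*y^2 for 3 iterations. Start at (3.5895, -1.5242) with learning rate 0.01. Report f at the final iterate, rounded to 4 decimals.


Gradient descent on f(x,y) = 4*x^2 + 3*y^2.
Starting point: (3.5895, -1.5242), alpha = 0.01
Step 1: grad_x = 2*4*3.5895 = 28.716, grad_y = 2*3*-1.5242 = -9.1452
  x_1 = 3.5895 - 0.01*28.716 = 3.3023
  y_1 = -1.5242 - 0.01*-9.1452 = -1.4327
Step 2: grad_x = 2*4*3.3023 = 26.4187, grad_y = 2*3*-1.4327 = -8.5965
  x_2 = 3.3023 - 0.01*26.4187 = 3.0382
  y_2 = -1.4327 - 0.01*-8.5965 = -1.3468
Step 3: grad_x = 2*4*3.0382 = 24.3052, grad_y = 2*3*-1.3468 = -8.0807
  x_3 = 3.0382 - 0.01*24.3052 = 2.7951
  y_3 = -1.3468 - 0.01*-8.0807 = -1.266
f(2.7951, -1.266) = 4*2.7951^2 + 3*(-1.266)^2 = 36.0584


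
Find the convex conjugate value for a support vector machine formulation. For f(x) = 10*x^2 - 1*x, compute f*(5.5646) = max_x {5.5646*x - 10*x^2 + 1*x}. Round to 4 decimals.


f*(y) = sup_x {y*x - a*x^2 - b*x} = sup_x {(y-b)*x - a*x^2}
FOC: (y - b) - 2a*x = 0 => x* = (y - b)/(2a)
x* = (5.5646 + 1)/(2*10) = 0.3282
f*(5.5646) = (y-b)^2/(4a) = (5.5646 + 1)^2/(4*10)
= 43.094/40 = 1.0773


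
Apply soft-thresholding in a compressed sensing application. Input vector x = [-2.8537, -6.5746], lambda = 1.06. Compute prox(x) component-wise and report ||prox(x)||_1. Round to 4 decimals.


Soft-thresholding with lambda = 1.06:
prox(-2.8537) = sign(-2.8537)*max(|-2.8537| - 1.06, 0) = -1.7937
prox(-6.5746) = sign(-6.5746)*max(|-6.5746| - 1.06, 0) = -5.5146
prox(x) = [-1.7937, -5.5146]
||prox(x)||_1 = 1.7937 + 5.5146 = 7.3083


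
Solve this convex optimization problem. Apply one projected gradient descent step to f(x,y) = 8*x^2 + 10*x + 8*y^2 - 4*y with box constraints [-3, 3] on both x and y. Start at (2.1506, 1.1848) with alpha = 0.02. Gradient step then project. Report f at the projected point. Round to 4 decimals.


Step 1: Compute gradient at (2.1506, 1.1848).
grad_x = 2*8*2.1506 + 10 = 44.4096
grad_y = 2*8*1.1848 - 4 = 14.9568
Step 2: Gradient step.
x_raw = 2.1506 - 0.02*44.4096 = 1.2624
y_raw = 1.1848 - 0.02*14.9568 = 0.8857
Step 3: Project onto [-3, 3].
x_proj = clip(1.2624) = 1.2624
y_proj = clip(0.8857) = 0.8857
Step 4: Evaluate f.
f(1.2624, 0.8857) = 28.106


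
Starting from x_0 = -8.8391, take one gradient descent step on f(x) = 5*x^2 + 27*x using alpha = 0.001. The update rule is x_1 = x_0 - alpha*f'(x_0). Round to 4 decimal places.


We compute the gradient at x_0 and apply the update.
f'(x) = 10*x + 27
f'(-8.8391) = 10*-8.8391 + 27 = -61.391
x_1 = -8.8391 - 0.001*-61.391 = -8.7777


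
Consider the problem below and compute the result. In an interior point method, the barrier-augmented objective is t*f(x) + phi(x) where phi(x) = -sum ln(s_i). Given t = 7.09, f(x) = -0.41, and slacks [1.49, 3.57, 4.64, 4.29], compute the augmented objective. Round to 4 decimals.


Step 1: Compute log-barrier.
ln values: [0.3988, 1.2726, 1.5347, 1.4563]
phi = -(0.3988 + 1.2726 + 1.5347 + 1.4563) = -4.6623
Step 2: Compute augmented objective.
t*f(x) = 7.09*-0.41 = -2.9069
Total = -2.9069 - 4.6623 = -7.5692


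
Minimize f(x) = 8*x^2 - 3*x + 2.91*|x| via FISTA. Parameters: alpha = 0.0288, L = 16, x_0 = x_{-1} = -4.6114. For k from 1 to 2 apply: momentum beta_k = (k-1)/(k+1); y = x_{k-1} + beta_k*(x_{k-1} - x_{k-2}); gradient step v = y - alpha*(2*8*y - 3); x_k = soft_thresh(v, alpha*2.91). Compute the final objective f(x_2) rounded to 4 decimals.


FISTA on f(x) = 8*x^2 - 3*x + 2.91*|x|
L = 16, alpha = 0.0288
Iteration 1: beta = 0.0, y = -4.6114 + 0.0*(-4.6114 + 4.6114) = -4.6114
  grad(y) = -76.7824, v = y - alpha*grad = -2.4001
  prox(v) = soft_thresh(-2.4001, 0.0838) = -2.3163
Iteration 2: beta = 0.3333, y = -2.3163 + 0.3333*(-2.3163 + 4.6114) = -1.5512
  grad(y) = -27.8194, v = y - alpha*grad = -0.75
  prox(v) = soft_thresh(-0.75, 0.0838) = -0.6662
f(x_2) = 8*(-0.6662)^2 - 3*(-0.6662) + 2.91*|-0.6662| = 7.4879


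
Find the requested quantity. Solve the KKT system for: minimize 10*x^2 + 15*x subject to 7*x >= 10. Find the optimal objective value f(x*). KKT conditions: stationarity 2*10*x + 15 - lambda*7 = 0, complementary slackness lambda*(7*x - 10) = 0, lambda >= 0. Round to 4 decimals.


Step 1: Try lambda = 0 (constraint inactive).
x_unc = -15/(2*10) = -0.75
Check: 7*-0.75 = -5.25 < 10 -- violated!
Step 2: Constraint must be active: 7*x = 10
x* = 10/7 = 1.4286 (rounded; the exact value 10/7 is used below)
lambda = (2*10*(10/7) + 15)/7 = 6.2245
Step 3: Compute optimal value.
f(x*) = 10*(10/7)^2 + 15*(10/7) = 41.8367


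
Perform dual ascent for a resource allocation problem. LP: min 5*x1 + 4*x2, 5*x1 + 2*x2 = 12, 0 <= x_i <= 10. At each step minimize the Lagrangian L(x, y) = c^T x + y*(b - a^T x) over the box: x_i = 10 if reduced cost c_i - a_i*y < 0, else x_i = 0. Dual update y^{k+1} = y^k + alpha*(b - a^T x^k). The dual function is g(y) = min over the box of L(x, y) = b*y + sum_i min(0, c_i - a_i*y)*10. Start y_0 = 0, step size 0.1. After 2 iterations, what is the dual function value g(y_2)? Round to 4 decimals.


Dual ascent for LP: min 5*x1 + 4*x2, 5*x1 + 2*x2 = 12, 0 <= x_i <= 10
Step 1: y^k = 0.0, reduced costs: (5.0, 4.0)
  x^k = (0.0, 0.0), subgradient = b - a^T x = 12.0
  y^{k+1} = 0.0 + 0.1*12.0 = 1.2
Step 2: y^k = 1.2, reduced costs: (-1.0, 1.6)
  x^k = (10.0, 0.0), subgradient = b - a^T x = -38.0
  y^{k+1} = 1.2 + 0.1*-38.0 = -2.6
Dual objective at y_2 = -2.6: reduced costs (18.0, 9.2), box minimizer x = (0.0, 0.0)
g(y_2) = b*y + (c1 - a1*y)*x1 + (c2 - a2*y)*x2 = 12*(-2.6) + 18.0*0.0 + 9.2*0.0 = -31.2 + 0.0 + 0.0 = -31.2


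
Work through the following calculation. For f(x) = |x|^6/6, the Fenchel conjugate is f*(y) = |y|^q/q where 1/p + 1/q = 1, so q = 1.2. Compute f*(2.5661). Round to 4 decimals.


The conjugate exponent q satisfies 1/p + 1/q = 1.
p = 6, so q = 6/(6 - 1) = 1.2
|y|^q = 2.5661^1.2 = 3.0983
f*(2.5661) = 3.0983 / 1.2 = 2.5819


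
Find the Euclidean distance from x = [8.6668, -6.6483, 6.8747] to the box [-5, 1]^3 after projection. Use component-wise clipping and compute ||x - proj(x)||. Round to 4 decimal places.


Project each component onto [-5, 1].
clip(8.6668) = 1.0, clip(-6.6483) = -5.0, clip(6.8747) = 1.0
Projection = [1.0, -5.0, 1.0]
Squared diffs: [58.7798, 2.7169, 34.5121]
Distance = sqrt(96.0088) = 9.7984


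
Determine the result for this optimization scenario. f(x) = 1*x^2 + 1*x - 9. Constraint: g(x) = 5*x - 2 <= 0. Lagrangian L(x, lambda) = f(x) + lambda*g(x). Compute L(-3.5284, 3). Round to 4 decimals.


Step 1: Evaluate f(x).
f(-3.5284) = 1*(-3.5284)^2 + 1*(-3.5284) - 9 = -0.0788
Step 2: Evaluate g(x).
g(-3.5284) = 5*-3.5284 - 2 = -19.642
Step 3: Compute Lagrangian.
L = -0.0788 + 3*-19.642 = -59.0048


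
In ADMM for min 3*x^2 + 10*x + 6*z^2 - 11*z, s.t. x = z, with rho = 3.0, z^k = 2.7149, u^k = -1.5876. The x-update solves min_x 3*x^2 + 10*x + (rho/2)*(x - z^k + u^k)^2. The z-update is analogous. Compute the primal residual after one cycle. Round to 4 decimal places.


ADMM iteration with rho = 3.0, z^k = 2.7149, u^k = -1.5876
Step 1: x-update.
Minimize 3*x^2 + 10*x + (3.0/2)*(x - 2.7149 - 1.5876)^2
FOC: (2*3 + 3.0)*x = -10 + 3.0*(2.7149 + 1.5876)
x^{k+1} = 0.3231
Step 2: z-update.
Minimize 6*z^2 - 11*z + (3.0/2)*(0.3231 - z - 1.5876)^2
FOC: (2*6 + 3.0)*z = 11 + 3.0*(0.3231 - 1.5876)
z^{k+1} = 0.4804
Step 3: u-update.
u^{k+1} = -1.5876 + 0.3231 - 0.4804 = -1.745
Step 4: Primal residual = |0.3231 - 0.4804| = 0.1574


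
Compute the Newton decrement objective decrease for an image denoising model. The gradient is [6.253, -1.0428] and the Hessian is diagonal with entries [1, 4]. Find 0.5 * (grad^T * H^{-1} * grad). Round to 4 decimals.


Step 1: H is diagonal, so H^(-1) * g = [6.253, -0.2607].
Step 2: g^T H^(-1) g = sum_i g_i^2 / H_ii
  = (6.253)^2/1 + (-1.0428)^2/4
  = 39.1 + 0.2719 = 39.3719
Step 3: Objective decrease = 0.5 * g^T H^(-1) g = 19.6859


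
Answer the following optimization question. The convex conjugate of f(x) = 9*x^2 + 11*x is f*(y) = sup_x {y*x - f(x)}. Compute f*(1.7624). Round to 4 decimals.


f*(y) = sup_x {y*x - a*x^2 - b*x} = sup_x {(y-b)*x - a*x^2}
FOC: (y - b) - 2a*x = 0 => x* = (y - b)/(2a)
x* = (1.7624 - 11)/(2*9) = -0.5132
f*(1.7624) = (y-b)^2/(4a) = (1.7624 - 11)^2/(4*9)
= 85.3333/36 = 2.3704


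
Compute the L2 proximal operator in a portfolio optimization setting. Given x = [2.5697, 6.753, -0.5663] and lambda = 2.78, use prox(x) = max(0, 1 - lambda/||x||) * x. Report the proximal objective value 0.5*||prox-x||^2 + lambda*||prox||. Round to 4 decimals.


Step 1: Compute ||x||.
||x|| = 7.2476
Step 2: Compute scaling factor.
scale = max(0, 1 - 2.78/7.2476) = 0.6164
Step 3: prox(x) = [1.584, 4.1627, -0.3491]
||prox(x)|| = 4.4676
Step 4: Proximal objective.
0.5*||prox-x||^2 = 3.8642
lambda*||prox|| = 12.4199
Total = 16.284


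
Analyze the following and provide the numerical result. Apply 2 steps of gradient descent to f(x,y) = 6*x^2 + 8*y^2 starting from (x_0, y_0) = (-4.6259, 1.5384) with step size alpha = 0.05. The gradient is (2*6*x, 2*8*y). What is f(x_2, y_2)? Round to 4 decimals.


Gradient descent on f(x,y) = 6*x^2 + 8*y^2.
Starting point: (-4.6259, 1.5384), alpha = 0.05
Step 1: grad_x = 2*6*-4.6259 = -55.5108, grad_y = 2*8*1.5384 = 24.6144
  x_1 = -4.6259 - 0.05*-55.5108 = -1.8504
  y_1 = 1.5384 - 0.05*24.6144 = 0.3077
Step 2: grad_x = 2*6*-1.8504 = -22.2043, grad_y = 2*8*0.3077 = 4.9229
  x_2 = -1.8504 - 0.05*-22.2043 = -0.7401
  y_2 = 0.3077 - 0.05*4.9229 = 0.0615
f(-0.7401, 0.0615) = 6*(-0.7401)^2 + 8*0.0615^2 = 3.3172


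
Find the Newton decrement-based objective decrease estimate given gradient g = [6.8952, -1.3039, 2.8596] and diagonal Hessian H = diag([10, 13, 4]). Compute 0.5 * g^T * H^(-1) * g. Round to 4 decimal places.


Step 1: H is diagonal, so H^(-1) * g = [0.6895, -0.1003, 0.7149].
Step 2: g^T H^(-1) g = sum_i g_i^2 / H_ii
  = (6.8952)^2/10 + (-1.3039)^2/13 + (2.8596)^2/4
  = 4.7544 + 0.1308 + 2.0443 = 6.9295
Step 3: Objective decrease = 0.5 * g^T H^(-1) g = 3.4647


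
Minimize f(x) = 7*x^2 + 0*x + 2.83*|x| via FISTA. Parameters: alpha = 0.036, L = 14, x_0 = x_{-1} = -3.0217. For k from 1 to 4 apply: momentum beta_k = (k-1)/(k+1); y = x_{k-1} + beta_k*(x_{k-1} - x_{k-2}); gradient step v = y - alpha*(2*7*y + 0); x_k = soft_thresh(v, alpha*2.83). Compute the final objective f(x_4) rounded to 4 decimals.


FISTA on f(x) = 7*x^2 + 0*x + 2.83*|x|
L = 14, alpha = 0.036
Iteration 1: beta = 0.0, y = -3.0217 + 0.0*(-3.0217 + 3.0217) = -3.0217
  grad(y) = -42.3038, v = y - alpha*grad = -1.4988
  prox(v) = soft_thresh(-1.4988, 0.1019) = -1.3969
Iteration 2: beta = 0.3333, y = -1.3969 + 0.3333*(-1.3969 + 3.0217) = -0.8553
  grad(y) = -11.9739, v = y - alpha*grad = -0.4242
  prox(v) = soft_thresh(-0.4242, 0.1019) = -0.3223
Iteration 3: beta = 0.5, y = -0.3223 + 0.5*(-0.3223 + 1.3969) = 0.2149
  grad(y) = 3.0091, v = y - alpha*grad = 0.1066
  prox(v) = soft_thresh(0.1066, 0.1019) = 0.0047
Iteration 4: beta = 0.6, y = 0.0047 + 0.6*(0.0047 + 0.3223) = 0.201
  grad(y) = 2.8135, v = y - alpha*grad = 0.0997
  prox(v) = soft_thresh(0.0997, 0.1019) = 0.0
f(x_4) = 7*0.0^2 + 0*0.0 + 2.83*|0.0| = 0.0
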